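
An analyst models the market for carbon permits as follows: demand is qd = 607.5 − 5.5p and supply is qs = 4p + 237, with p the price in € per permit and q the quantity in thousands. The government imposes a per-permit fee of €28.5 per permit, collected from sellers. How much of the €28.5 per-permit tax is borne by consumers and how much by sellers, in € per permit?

Consumers bear €12 per permit; sellers bear €16.5 per permit.

Before the tax: set 607.5 − 5.5p = 4p + 237 → p* = €39, q* = 393.
With the tax collected from sellers, supply shifts: qs = 4(p − 28.5) + 237.
New equilibrium: consumers pay €51, sellers receive €22.5, q = 327. (Wedge: pb − ps = 28.5.)
Burden on consumers: €12; on sellers: €16.5. (They sum to €28.5.)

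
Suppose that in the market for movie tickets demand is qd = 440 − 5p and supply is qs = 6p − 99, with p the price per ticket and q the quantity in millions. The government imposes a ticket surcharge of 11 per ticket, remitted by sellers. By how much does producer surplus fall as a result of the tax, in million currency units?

Producer surplus falls by 900 million.

Without the tax, 440 − 5p = 6p − 99 gives 11p = 539, so p* = 49 and q* = 195.
With the tax collected from sellers, supply shifts: qs = 6(p − 11) − 99.
Solving gives q = 165 with buyers paying 55 and sellers receiving 44 (the 11 wedge).
ΔPS is the trapezoid between Q = 165 and Q = 195 of height 5: ½ · (195 + 165) · 5 = 900.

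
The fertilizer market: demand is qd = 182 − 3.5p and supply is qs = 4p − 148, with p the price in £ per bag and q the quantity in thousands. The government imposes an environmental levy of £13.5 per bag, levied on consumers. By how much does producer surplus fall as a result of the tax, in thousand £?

Producer surplus falls by £97.02 thousand.

Without the tax, 182 − 3.5p = 4p − 148 gives 7.5p = 330, so p* = £44 and q* = 28.
With the tax collected from consumers, demand (in seller-price terms) shifts: qd = 182 − 3.5(p + 13.5).
Solving gives q = 2.8 with consumers paying £51.2 and producers receiving £37.7 (the £13.5 wedge).
ΔPS is the trapezoid between Q = 2.8 and Q = 28 of height £6.3: ½ · (28 + 2.8) · 6.3 = £97.02.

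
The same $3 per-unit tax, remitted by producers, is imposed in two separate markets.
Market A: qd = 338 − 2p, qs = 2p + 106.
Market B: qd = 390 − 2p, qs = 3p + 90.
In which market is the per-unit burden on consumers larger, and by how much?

Market B, by $0.3.

Market A: pre-tax p* = $58, q* = 222; post-tax q = 219; per-unit burden on consumers = $1.5.
Market B: pre-tax p* = $60, q* = 270; post-tax q = 266.4; per-unit burden on consumers = $1.8.
Difference: $1.5 vs $1.8 → market B is larger by $0.3.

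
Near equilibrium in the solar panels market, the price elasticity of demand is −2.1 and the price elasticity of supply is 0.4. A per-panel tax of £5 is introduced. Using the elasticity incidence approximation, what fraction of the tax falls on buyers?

Buyers' share ≈ 0.16.

Incidence ratio: buyers' share ≈ εs / (εs + |εd|) = 0.4 / (0.4 + 2.1) = 0.16.
Supply is the less elastic side, so buyers bear the smaller share.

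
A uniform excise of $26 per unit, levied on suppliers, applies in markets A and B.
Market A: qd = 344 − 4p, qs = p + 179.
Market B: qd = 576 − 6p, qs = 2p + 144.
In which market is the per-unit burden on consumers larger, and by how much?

Market B, by $1.3.

Market A: pre-tax p* = $33, q* = 212; post-tax q = 191.2; per-unit burden on consumers = $5.2.
Market B: pre-tax p* = $54, q* = 252; post-tax q = 213; per-unit burden on consumers = $6.5.
Difference: $5.2 vs $6.5 → market B is larger by $1.3.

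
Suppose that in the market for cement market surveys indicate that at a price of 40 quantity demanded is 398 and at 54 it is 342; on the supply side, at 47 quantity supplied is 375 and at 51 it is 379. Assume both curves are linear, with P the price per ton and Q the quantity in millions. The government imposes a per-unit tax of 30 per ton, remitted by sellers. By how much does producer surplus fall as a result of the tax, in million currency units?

Producer surplus falls by 8688 million.

Demand slope: (342 − 398)/(54 − 40) = -4, so Qd = 558 − 4P.
Supply slope: (379 − 375)/(51 − 47) = 1, so Qs = P + 328.
Before the tax: set 558 − 4P = P + 328 → P* = 46, Q* = 374.
With the tax collected from sellers, supply shifts: Qs = (P − 30) + 328.
Solving gives Q = 350 with buyers paying 52 and sellers receiving 22 (the 30 wedge).
ΔPS is the trapezoid between Q = 350 and Q = 374 of height 24: ½ · (374 + 350) · 24 = 8688.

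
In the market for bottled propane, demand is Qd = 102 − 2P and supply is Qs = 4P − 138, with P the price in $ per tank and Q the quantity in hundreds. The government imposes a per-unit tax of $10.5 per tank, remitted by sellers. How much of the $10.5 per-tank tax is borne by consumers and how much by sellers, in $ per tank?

Consumers bear $7 per tank; sellers bear $3.5 per tank.

Without the tax, 102 − 2P = 4P − 138 gives 6P = 240, so P* = $40 and Q* = 22.
With the tax collected from sellers, supply shifts: Qs = 4(P − 10.5) − 138.
New equilibrium: consumers pay $47, sellers receive $36.5, Q = 8. (Wedge: Pb − Ps = 10.5.)
Burden on consumers: $7; on sellers: $3.5. (They sum to $10.5.)
The less price-elastic side of the market bears the larger share of a per-unit tax.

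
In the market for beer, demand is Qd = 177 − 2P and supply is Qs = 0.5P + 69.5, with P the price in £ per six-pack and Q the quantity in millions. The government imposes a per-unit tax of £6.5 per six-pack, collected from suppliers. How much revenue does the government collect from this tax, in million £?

Before the tax: set 177 − 2P = 0.5P + 69.5 → P* = £43, Q* = 91.
With the tax collected from suppliers, supply shifts: Qs = 0.5(P − 6.5) + 69.5.
New equilibrium: consumers pay £44.3, suppliers receive £37.8, Q = 88.4. (Wedge: Pb − Ps = 6.5.)
Revenue = t · Q = 6.5 · 88.4 = £574.6.

Tax revenue = £574.6 million.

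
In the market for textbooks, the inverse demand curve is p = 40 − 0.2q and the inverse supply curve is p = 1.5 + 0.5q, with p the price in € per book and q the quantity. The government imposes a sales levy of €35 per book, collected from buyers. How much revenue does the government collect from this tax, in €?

Tax revenue = €175.

Rewrite in direct form: qd = 200 − 5p and qs = 2p − 3.
Without the tax, 200 − 5p = 2p − 3 gives 7p = 203, so p* = €29 and q* = 55.
With the tax collected from buyers, demand (in seller-price terms) shifts: qd = 200 − 5(p + 35).
New equilibrium: buyers pay €39, sellers receive €4, q = 5. (Wedge: pb − ps = 35.)
Revenue = t · Q = 35 · 5 = €175.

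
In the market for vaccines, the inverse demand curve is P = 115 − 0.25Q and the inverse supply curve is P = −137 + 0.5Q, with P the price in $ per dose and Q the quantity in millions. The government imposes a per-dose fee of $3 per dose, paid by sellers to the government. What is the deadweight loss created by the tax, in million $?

Deadweight loss = $6 million.

Rewrite in direct form: Qd = 460 − 4P and Qs = 2P + 274.
Before the tax: set 460 − 4P = 2P + 274 → P* = $31, Q* = 336.
With the tax collected from sellers, supply shifts: Qs = 2(P − 3) + 274.
Solving gives Q = 332 with consumers paying $32 and sellers receiving $29 (the $3 wedge).
Quantity falls by |ΔQ| = |336 − 332| = 4.
DWL = ½ · t · |ΔQ| = ½ · 3 · 4 = $6.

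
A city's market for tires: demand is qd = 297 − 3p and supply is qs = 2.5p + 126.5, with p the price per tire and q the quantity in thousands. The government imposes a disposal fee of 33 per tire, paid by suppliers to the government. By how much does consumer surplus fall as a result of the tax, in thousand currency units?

Consumer surplus falls by 2722.5 thousand.

Without the tax, 297 − 3p = 2.5p + 126.5 gives 5.5p = 170.5, so p* = 31 and q* = 204.
With the tax collected from suppliers, supply shifts: qs = 2.5(p − 33) + 126.5.
New equilibrium: consumers pay 46, suppliers receive 13, q = 159. (Wedge: pb − ps = 33.)
ΔCS is the trapezoid between Q = 159 and Q = 204 of height 15: ½ · (204 + 159) · 15 = 2722.5.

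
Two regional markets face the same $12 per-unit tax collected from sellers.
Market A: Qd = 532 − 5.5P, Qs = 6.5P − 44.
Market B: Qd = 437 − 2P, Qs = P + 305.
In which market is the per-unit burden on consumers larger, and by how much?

Market A: pre-tax P* = $48, Q* = 268; post-tax Q = 232.25; per-unit burden on consumers = $6.5.
Market B: pre-tax P* = $44, Q* = 349; post-tax Q = 341; per-unit burden on consumers = $4.
Difference: $6.5 vs $4 → market A is larger by $2.5.

Market A, by $2.5.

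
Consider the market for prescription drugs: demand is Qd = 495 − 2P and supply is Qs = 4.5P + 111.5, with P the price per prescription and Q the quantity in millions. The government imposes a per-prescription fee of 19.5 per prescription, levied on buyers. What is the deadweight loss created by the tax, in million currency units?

Deadweight loss = 263.25 million.

Without the tax, 495 − 2P = 4.5P + 111.5 gives 6.5P = 383.5, so P* = 59 and Q* = 377.
With the tax collected from buyers, demand (in seller-price terms) shifts: Qd = 495 − 2(P + 19.5).
New equilibrium: buyers pay 72.5, sellers receive 53, Q = 350. (Wedge: Pb − Ps = 19.5.)
Quantity falls by |ΔQ| = |377 − 350| = 27.
DWL = ½ · t · |ΔQ| = ½ · 19.5 · 27 = 263.25.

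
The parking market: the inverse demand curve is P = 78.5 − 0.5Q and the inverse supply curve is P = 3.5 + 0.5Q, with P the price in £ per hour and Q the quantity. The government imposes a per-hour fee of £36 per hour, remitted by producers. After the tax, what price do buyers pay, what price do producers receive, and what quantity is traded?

Rewrite in direct form: Qd = 157 − 2P and Qs = 2P − 7.
Without the tax, 157 − 2P = 2P − 7 gives 4P = 164, so P* = £41 and Q* = 75.
With the tax collected from producers, supply shifts: Qs = 2(P − 36) − 7.
Solving gives Q = 39 with buyers paying £59 and producers receiving £23 (the £36 wedge).

Buyers pay £59; producers receive £23; quantity = 39.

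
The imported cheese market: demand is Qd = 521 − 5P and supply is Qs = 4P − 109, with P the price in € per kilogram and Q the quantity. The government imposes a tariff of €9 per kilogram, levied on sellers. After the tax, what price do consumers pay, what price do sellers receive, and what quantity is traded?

Consumers pay €74; sellers receive €65; quantity = 151.

Before the tax: set 521 − 5P = 4P − 109 → P* = €70, Q* = 171.
With the tax collected from sellers, supply shifts: Qs = 4(P − 9) − 109.
New equilibrium: consumers pay €74, sellers receive €65, Q = 151. (Wedge: Pb − Ps = 9.)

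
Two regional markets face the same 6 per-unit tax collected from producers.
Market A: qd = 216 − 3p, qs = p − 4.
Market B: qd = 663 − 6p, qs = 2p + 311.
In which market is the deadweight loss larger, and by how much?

Market B, by 13.5.

Market A: pre-tax p* = 55, q* = 51; post-tax q = 46.5; deadweight loss = 13.5.
Market B: pre-tax p* = 44, q* = 399; post-tax q = 390; deadweight loss = 27.
Difference: 13.5 vs 27 → market B is larger by 13.5.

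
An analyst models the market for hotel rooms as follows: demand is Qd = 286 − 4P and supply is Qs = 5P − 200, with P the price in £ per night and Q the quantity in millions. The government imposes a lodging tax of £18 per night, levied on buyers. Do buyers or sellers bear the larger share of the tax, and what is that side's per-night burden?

Buyers bear the larger share: £10 per night.

Without the tax, 286 − 4P = 5P − 200 gives 9P = 486, so P* = £54 and Q* = 70.
With the tax collected from buyers, demand (in seller-price terms) shifts: Qd = 286 − 4(P + 18).
Solving gives Q = 30 with buyers paying £64 and sellers receiving £46 (the £18 wedge).
Per-night burden: buyers £10, sellers £8.
Buyers take the larger share because demand is less price-elastic here (demand slope 4 vs supply slope 5).
The less price-elastic side of the market bears the larger share of a per-unit tax.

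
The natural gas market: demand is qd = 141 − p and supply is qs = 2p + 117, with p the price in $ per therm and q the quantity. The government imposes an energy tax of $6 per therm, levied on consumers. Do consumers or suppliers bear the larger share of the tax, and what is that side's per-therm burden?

Consumers bear the larger share: $4 per therm.

Before the tax: set 141 − p = 2p + 117 → p* = $8, q* = 133.
With the tax collected from consumers, demand (in seller-price terms) shifts: qd = 141 − (p + 6).
Solving gives q = 129 with consumers paying $12 and suppliers receiving $6 (the $6 wedge).
Per-therm burden: consumers $4, suppliers $2.
Consumers take the larger share because demand is less price-elastic here (demand slope 1 vs supply slope 2).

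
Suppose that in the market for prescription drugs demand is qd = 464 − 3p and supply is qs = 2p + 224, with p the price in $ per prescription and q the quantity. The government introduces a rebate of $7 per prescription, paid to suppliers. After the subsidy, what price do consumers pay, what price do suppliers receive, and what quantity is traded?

Without the subsidy, 464 − 3p = 2p + 224 gives 5p = 240, so p* = $48 and q* = 320.
With a per-unit subsidy paid to suppliers, each receives p + 7 per unit sold, so supply becomes qs = 2(p + 7) + 224.
New equilibrium: consumers pay $45.2, suppliers receive $52.2, q = 328.4. (Wedge: pb − ps = −7.)

Consumers pay $45.2; suppliers receive $52.2; quantity = 328.4.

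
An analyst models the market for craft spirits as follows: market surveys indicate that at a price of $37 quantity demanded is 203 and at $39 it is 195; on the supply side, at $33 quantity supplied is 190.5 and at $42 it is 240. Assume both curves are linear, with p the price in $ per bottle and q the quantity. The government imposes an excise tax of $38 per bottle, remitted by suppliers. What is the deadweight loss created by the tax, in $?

Deadweight loss = $1672.

Demand slope: (195 − 203)/(39 − 37) = -4, so qd = 351 − 4p.
Supply slope: (240 − 190.5)/(42 − 33) = 5.5, so qs = 5.5p + 9.
Before the tax: set 351 − 4p = 5.5p + 9 → p* = $36, q* = 207.
With the tax collected from suppliers, supply shifts: qs = 5.5(p − 38) + 9.
Solving gives q = 119 with consumers paying $58 and suppliers receiving $20 (the $38 wedge).
Quantity falls by |ΔQ| = |207 − 119| = 88.
DWL = ½ · t · |ΔQ| = ½ · 38 · 88 = $1672.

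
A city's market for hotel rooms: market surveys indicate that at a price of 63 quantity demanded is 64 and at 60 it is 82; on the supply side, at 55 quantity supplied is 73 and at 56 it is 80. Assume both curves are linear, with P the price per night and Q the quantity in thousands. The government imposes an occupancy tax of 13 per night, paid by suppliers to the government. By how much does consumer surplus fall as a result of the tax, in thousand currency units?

Demand slope: (82 − 64)/(60 − 63) = -6, so Qd = 442 − 6P.
Supply slope: (80 − 73)/(56 − 55) = 7, so Qs = 7P − 312.
Without the tax, 442 − 6P = 7P − 312 gives 13P = 754, so P* = 58 and Q* = 94.
With the tax collected from suppliers, supply shifts: Qs = 7(P − 13) − 312.
New equilibrium: buyers pay 65, suppliers receive 52, Q = 52. (Wedge: Pb − Ps = 13.)
ΔCS is the trapezoid between Q = 52 and Q = 94 of height 7: ½ · (94 + 52) · 7 = 511.

Consumer surplus falls by 511 thousand.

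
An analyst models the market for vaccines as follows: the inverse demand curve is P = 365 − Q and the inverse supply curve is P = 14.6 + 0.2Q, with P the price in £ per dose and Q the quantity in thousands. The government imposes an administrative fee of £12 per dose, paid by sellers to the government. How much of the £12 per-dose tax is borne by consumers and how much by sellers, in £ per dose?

Consumers bear £10 per dose; sellers bear £2 per dose.

Rewrite in direct form: Qd = 365 − P and Qs = 5P − 73.
Without the tax, 365 − P = 5P − 73 gives 6P = 438, so P* = £73 and Q* = 292.
With the tax collected from sellers, supply shifts: Qs = 5(P − 12) − 73.
Solving gives Q = 282 with consumers paying £83 and sellers receiving £71 (the £12 wedge).
Burden on consumers: £10; on sellers: £2. (They sum to £12.)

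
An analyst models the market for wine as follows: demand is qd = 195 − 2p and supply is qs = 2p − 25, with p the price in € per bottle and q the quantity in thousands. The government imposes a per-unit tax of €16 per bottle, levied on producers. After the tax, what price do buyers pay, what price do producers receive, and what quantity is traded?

Before the tax: set 195 − 2p = 2p − 25 → p* = €55, q* = 85.
With the tax collected from producers, supply shifts: qs = 2(p − 16) − 25.
Solving gives q = 69 with buyers paying €63 and producers receiving €47 (the €16 wedge).
The less price-elastic side of the market bears the larger share of a per-unit tax.

Buyers pay €63; producers receive €47; quantity = 69.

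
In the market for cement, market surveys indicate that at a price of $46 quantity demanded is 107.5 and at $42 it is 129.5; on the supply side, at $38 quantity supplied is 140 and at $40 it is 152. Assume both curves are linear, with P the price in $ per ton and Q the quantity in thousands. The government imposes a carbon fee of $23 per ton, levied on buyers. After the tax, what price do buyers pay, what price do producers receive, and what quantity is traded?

Buyers pay $51; producers receive $28; quantity = 80.

Demand slope: (129.5 − 107.5)/(42 − 46) = -5.5, so Qd = 360.5 − 5.5P.
Supply slope: (152 − 140)/(40 − 38) = 6, so Qs = 6P − 88.
Without the tax, 360.5 − 5.5P = 6P − 88 gives 11.5P = 448.5, so P* = $39 and Q* = 146.
With the tax collected from buyers, demand (in seller-price terms) shifts: Qd = 360.5 − 5.5(P + 23).
Solving gives Q = 80 with buyers paying $51 and producers receiving $28 (the $23 wedge).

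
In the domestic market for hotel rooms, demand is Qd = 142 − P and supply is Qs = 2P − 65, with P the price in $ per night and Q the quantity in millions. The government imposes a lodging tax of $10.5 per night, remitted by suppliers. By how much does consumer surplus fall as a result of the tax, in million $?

Before the tax: set 142 − P = 2P − 65 → P* = $69, Q* = 73.
With the tax collected from suppliers, supply shifts: Qs = 2(P − 10.5) − 65.
Solving gives Q = 66 with consumers paying $76 and suppliers receiving $65.5 (the $10.5 wedge).
ΔCS is the trapezoid between Q = 66 and Q = 73 of height $7: ½ · (73 + 66) · 7 = $486.5.

Consumer surplus falls by $486.5 million.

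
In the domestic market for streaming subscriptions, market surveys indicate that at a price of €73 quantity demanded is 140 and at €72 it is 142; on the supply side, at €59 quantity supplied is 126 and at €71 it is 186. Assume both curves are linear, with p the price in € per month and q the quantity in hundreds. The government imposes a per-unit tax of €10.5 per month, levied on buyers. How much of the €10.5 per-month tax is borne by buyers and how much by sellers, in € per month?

Demand slope: (142 − 140)/(72 − 73) = -2, so qd = 286 − 2p.
Supply slope: (186 − 126)/(71 − 59) = 5, so qs = 5p − 169.
Before the tax: set 286 − 2p = 5p − 169 → p* = €65, q* = 156.
With the tax collected from buyers, demand (in seller-price terms) shifts: qd = 286 − 2(p + 10.5).
New equilibrium: buyers pay €72.5, sellers receive €62, q = 141. (Wedge: pb − ps = 10.5.)
Burden on buyers: €7.5; on sellers: €3. (They sum to €10.5.)

Buyers bear €7.5 per month; sellers bear €3 per month.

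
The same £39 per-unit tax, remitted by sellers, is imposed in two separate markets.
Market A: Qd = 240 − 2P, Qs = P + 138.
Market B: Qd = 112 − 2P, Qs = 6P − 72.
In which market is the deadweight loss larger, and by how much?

Market A: pre-tax P* = £34, Q* = 172; post-tax Q = 146; deadweight loss = £507.
Market B: pre-tax P* = £23, Q* = 66; post-tax Q = 7.5; deadweight loss = £1140.75.
Difference: £507 vs £1140.75 → market B is larger by £633.75.

Market B, by £633.75.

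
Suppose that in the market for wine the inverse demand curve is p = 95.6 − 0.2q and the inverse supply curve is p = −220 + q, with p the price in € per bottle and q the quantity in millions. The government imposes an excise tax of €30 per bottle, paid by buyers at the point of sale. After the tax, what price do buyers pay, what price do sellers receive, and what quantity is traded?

Buyers pay €48; sellers receive €18; quantity = 238.

Inverting to q(p) form: qd = 478 − 5p; qs = p + 220.
Before the tax: set 478 − 5p = p + 220 → p* = €43, q* = 263.
With the tax collected from buyers, demand (in seller-price terms) shifts: qd = 478 − 5(p + 30).
Solving gives q = 238 with buyers paying €48 and sellers receiving €18 (the €30 wedge).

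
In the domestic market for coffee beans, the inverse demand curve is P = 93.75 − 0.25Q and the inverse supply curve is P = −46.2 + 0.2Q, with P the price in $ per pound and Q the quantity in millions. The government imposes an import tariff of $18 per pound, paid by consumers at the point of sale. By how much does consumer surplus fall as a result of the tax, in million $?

Consumer surplus falls by $2910 million.

Rewrite in direct form: Qd = 375 − 4P and Qs = 5P + 231.
Without the tax, 375 − 4P = 5P + 231 gives 9P = 144, so P* = $16 and Q* = 311.
With the tax collected from consumers, demand (in seller-price terms) shifts: Qd = 375 − 4(P + 18).
Solving gives Q = 271 with consumers paying $26 and producers receiving $8 (the $18 wedge).
ΔCS is the trapezoid between Q = 271 and Q = 311 of height $10: ½ · (311 + 271) · 10 = $2910.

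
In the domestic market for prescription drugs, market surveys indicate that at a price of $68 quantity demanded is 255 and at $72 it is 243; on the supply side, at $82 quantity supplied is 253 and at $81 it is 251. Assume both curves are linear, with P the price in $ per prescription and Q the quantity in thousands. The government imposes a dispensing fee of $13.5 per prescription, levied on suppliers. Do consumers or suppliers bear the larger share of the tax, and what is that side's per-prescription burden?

Suppliers bear the larger share: $8.1 per prescription.

Demand slope: (243 − 255)/(72 − 68) = -3, so Qd = 459 − 3P.
Supply slope: (251 − 253)/(81 − 82) = 2, so Qs = 2P + 89.
Before the tax: set 459 − 3P = 2P + 89 → P* = $74, Q* = 237.
With the tax collected from suppliers, supply shifts: Qs = 2(P − 13.5) + 89.
New equilibrium: consumers pay $79.4, suppliers receive $65.9, Q = 220.8. (Wedge: Pb − Ps = 13.5.)
Per-prescription burden: consumers $5.4, suppliers $8.1.
Suppliers take the larger share because supply is less price-elastic here (demand slope 3 vs supply slope 2).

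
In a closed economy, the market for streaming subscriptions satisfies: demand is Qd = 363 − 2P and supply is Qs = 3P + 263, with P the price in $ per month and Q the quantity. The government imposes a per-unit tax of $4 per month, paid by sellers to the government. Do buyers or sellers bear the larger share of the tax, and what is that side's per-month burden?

Buyers bear the larger share: $2.4 per month.

Before the tax: set 363 − 2P = 3P + 263 → P* = $20, Q* = 323.
With the tax collected from sellers, supply shifts: Qs = 3(P − 4) + 263.
Solving gives Q = 318.2 with buyers paying $22.4 and sellers receiving $18.4 (the $4 wedge).
Per-month burden: buyers $2.4, sellers $1.6.
Buyers take the larger share because demand is less price-elastic here (demand slope 2 vs supply slope 3).
The less price-elastic side of the market bears the larger share of a per-unit tax.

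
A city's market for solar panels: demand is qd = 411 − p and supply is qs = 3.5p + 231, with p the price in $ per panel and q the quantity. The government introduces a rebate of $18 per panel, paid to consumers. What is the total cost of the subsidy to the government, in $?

Before the subsidy: set 411 − p = 3.5p + 231 → p* = $40, q* = 371.
With a per-unit subsidy paid to consumers, each effectively pays p − 18, so demand becomes qd = 411 − (p − 18).
Solving gives q = 385 with consumers paying $26 and sellers receiving $44 (the $18 wedge).
Outlay = t · Q = 18 · 385 = $6930.

Government outlay = $6930.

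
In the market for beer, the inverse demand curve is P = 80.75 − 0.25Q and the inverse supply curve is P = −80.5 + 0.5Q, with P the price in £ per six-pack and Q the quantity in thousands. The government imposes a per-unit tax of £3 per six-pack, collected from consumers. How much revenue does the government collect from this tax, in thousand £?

Tax revenue = £633 thousand.

Inverting to Q(P) form: Qd = 323 − 4P; Qs = 2P + 161.
Without the tax, 323 − 4P = 2P + 161 gives 6P = 162, so P* = £27 and Q* = 215.
With the tax collected from consumers, demand (in seller-price terms) shifts: Qd = 323 − 4(P + 3).
Solving gives Q = 211 with consumers paying £28 and suppliers receiving £25 (the £3 wedge).
Revenue = t · Q = 3 · 211 = £633.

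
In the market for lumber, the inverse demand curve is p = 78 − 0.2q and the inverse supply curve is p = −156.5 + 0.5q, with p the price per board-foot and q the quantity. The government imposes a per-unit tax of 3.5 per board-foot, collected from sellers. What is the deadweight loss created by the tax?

Inverting to q(p) form: qd = 390 − 5p; qs = 2p + 313.
Before the tax: set 390 − 5p = 2p + 313 → p* = 11, q* = 335.
With the tax collected from sellers, supply shifts: qs = 2(p − 3.5) + 313.
New equilibrium: consumers pay 12, sellers receive 8.5, q = 330. (Wedge: pb − ps = 3.5.)
Quantity falls by |ΔQ| = |335 − 330| = 5.
DWL = ½ · t · |ΔQ| = ½ · 3.5 · 5 = 8.75.

Deadweight loss = 8.75.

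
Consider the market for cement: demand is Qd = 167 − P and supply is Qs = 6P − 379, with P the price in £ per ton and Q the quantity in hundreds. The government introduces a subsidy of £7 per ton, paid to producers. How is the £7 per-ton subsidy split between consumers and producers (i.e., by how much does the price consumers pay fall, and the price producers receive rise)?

Without the subsidy, 167 − P = 6P − 379 gives 7P = 546, so P* = £78 and Q* = 89.
With a per-unit subsidy paid to producers, each receives P + 7 per unit sold, so supply becomes Qs = 6(P + 7) − 379.
New equilibrium: consumers pay £72, producers receive £79, Q = 95. (Wedge: Pb − Ps = −7.)
Gain to consumers: £6; to producers: £1. (They sum to £7.)

Consumers gain £6 per ton; producers gain £1 per ton.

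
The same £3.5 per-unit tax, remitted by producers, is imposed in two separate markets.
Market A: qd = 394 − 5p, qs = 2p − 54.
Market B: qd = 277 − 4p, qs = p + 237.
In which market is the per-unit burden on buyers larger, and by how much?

Market A, by £0.3.

Market A: pre-tax p* = £64, q* = 74; post-tax q = 69; per-unit burden on buyers = £1.
Market B: pre-tax p* = £8, q* = 245; post-tax q = 242.2; per-unit burden on buyers = £0.7.
Difference: £1 vs £0.7 → market A is larger by £0.3.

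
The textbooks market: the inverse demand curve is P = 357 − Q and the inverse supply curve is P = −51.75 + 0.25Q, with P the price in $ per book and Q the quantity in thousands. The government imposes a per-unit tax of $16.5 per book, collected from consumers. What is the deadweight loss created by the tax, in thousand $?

Deadweight loss = $108.9 thousand.

Rewrite in direct form: Qd = 357 − P and Qs = 4P + 207.
Without the tax, 357 − P = 4P + 207 gives 5P = 150, so P* = $30 and Q* = 327.
With the tax collected from consumers, demand (in seller-price terms) shifts: Qd = 357 − (P + 16.5).
New equilibrium: consumers pay $43.2, producers receive $26.7, Q = 313.8. (Wedge: Pb − Ps = 16.5.)
Quantity falls by |ΔQ| = |327 − 313.8| = 13.2.
DWL = ½ · t · |ΔQ| = ½ · 16.5 · 13.2 = $108.9.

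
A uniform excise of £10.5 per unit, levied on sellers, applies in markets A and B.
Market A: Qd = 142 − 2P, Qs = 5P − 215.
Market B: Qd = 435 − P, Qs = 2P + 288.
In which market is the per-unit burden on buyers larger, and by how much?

Market A: pre-tax P* = £51, Q* = 40; post-tax Q = 25; per-unit burden on buyers = £7.5.
Market B: pre-tax P* = £49, Q* = 386; post-tax Q = 379; per-unit burden on buyers = £7.
Difference: £7.5 vs £7 → market A is larger by £0.5.

Market A, by £0.5.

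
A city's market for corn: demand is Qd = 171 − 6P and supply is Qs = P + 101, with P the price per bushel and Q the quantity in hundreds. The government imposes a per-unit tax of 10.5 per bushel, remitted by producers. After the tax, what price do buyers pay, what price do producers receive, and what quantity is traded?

Buyers pay 11.5; producers receive 1; quantity = 102.

Without the tax, 171 − 6P = P + 101 gives 7P = 70, so P* = 10 and Q* = 111.
With the tax collected from producers, supply shifts: Qs = (P − 10.5) + 101.
New equilibrium: buyers pay 11.5, producers receive 1, Q = 102. (Wedge: Pb − Ps = 10.5.)
The less price-elastic side of the market bears the larger share of a per-unit tax.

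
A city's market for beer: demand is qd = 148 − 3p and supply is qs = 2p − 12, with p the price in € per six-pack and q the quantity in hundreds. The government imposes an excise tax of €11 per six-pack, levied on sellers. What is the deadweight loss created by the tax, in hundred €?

Without the tax, 148 − 3p = 2p − 12 gives 5p = 160, so p* = €32 and q* = 52.
With the tax collected from sellers, supply shifts: qs = 2(p − 11) − 12.
Solving gives q = 38.8 with buyers paying €36.4 and sellers receiving €25.4 (the €11 wedge).
Quantity falls by |ΔQ| = |52 − 38.8| = 13.2.
DWL = ½ · t · |ΔQ| = ½ · 11 · 13.2 = €72.6.

Deadweight loss = €72.6 hundred.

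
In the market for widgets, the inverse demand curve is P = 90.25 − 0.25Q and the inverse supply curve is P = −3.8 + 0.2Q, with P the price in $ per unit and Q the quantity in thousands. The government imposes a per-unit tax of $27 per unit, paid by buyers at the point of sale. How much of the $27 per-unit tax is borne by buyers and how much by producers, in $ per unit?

Buyers bear $15 per unit; producers bear $12 per unit.

Rewrite in direct form: Qd = 361 − 4P and Qs = 5P + 19.
Before the tax: set 361 − 4P = 5P + 19 → P* = $38, Q* = 209.
With the tax collected from buyers, demand (in seller-price terms) shifts: Qd = 361 − 4(P + 27).
New equilibrium: buyers pay $53, producers receive $26, Q = 149. (Wedge: Pb − Ps = 27.)
Burden on buyers: $15; on producers: $12. (They sum to $27.)
The less price-elastic side of the market bears the larger share of a per-unit tax.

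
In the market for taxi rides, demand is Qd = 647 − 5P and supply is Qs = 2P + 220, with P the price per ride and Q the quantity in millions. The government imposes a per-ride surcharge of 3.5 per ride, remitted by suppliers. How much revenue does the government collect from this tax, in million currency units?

Before the tax: set 647 − 5P = 2P + 220 → P* = 61, Q* = 342.
With the tax collected from suppliers, supply shifts: Qs = 2(P − 3.5) + 220.
New equilibrium: buyers pay 62, suppliers receive 58.5, Q = 337. (Wedge: Pb − Ps = 3.5.)
Revenue = t · Q = 3.5 · 337 = 1179.5.

Tax revenue = 1179.5 million.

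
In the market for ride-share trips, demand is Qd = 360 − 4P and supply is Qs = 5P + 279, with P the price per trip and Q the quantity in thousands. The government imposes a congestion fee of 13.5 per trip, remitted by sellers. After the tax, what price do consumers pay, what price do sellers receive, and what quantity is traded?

Consumers pay 16.5; sellers receive 3; quantity = 294.

Before the tax: set 360 − 4P = 5P + 279 → P* = 9, Q* = 324.
With the tax collected from sellers, supply shifts: Qs = 5(P − 13.5) + 279.
New equilibrium: consumers pay 16.5, sellers receive 3, Q = 294. (Wedge: Pb − Ps = 13.5.)
The less price-elastic side of the market bears the larger share of a per-unit tax.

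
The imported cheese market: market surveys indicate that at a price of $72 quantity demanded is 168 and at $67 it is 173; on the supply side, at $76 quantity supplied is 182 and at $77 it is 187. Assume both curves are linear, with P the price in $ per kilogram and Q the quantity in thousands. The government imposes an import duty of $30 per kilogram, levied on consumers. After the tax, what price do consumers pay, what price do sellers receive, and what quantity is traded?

Demand slope: (173 − 168)/(67 − 72) = -1, so Qd = 240 − P.
Supply slope: (187 − 182)/(77 − 76) = 5, so Qs = 5P − 198.
Before the tax: set 240 − P = 5P − 198 → P* = $73, Q* = 167.
With the tax collected from consumers, demand (in seller-price terms) shifts: Qd = 240 − (P + 30).
Solving gives Q = 142 with consumers paying $98 and sellers receiving $68 (the $30 wedge).
The less price-elastic side of the market bears the larger share of a per-unit tax.

Consumers pay $98; sellers receive $68; quantity = 142.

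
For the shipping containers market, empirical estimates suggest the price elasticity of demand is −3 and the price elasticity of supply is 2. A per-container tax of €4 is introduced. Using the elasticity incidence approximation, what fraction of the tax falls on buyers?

Buyers' share ≈ 0.4.

Incidence ratio: buyers' share ≈ εs / (εs + |εd|) = 2 / (2 + 3) = 0.4.
Supply is the less elastic side, so buyers bear the smaller share.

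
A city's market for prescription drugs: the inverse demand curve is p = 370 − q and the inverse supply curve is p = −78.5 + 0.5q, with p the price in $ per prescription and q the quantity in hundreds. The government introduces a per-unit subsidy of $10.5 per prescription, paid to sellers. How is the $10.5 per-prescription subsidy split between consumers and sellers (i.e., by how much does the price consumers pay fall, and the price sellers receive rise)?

Consumers gain $7 per prescription; sellers gain $3.5 per prescription.

Inverting to q(p) form: qd = 370 − p; qs = 2p + 157.
Without the subsidy, 370 − p = 2p + 157 gives 3p = 213, so p* = $71 and q* = 299.
With a per-unit subsidy paid to sellers, each receives p + 10.5 per unit sold, so supply becomes qs = 2(p + 10.5) + 157.
Solving gives q = 306 with consumers paying $64 and sellers receiving $74.5 (the $10.5 wedge).
Gain to consumers: $7; to sellers: $3.5. (They sum to $10.5.)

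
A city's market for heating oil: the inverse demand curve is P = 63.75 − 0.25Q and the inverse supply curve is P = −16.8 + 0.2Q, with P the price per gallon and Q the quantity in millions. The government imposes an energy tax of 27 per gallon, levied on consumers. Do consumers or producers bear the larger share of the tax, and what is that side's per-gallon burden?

Inverting to Q(P) form: Qd = 255 − 4P; Qs = 5P + 84.
Without the tax, 255 − 4P = 5P + 84 gives 9P = 171, so P* = 19 and Q* = 179.
With the tax collected from consumers, demand (in seller-price terms) shifts: Qd = 255 − 4(P + 27).
New equilibrium: consumers pay 34, producers receive 7, Q = 119. (Wedge: Pb − Ps = 27.)
Per-gallon burden: consumers 15, producers 12.
Consumers take the larger share because demand is less price-elastic here (demand slope 4 vs supply slope 5).

Consumers bear the larger share: 15 per gallon.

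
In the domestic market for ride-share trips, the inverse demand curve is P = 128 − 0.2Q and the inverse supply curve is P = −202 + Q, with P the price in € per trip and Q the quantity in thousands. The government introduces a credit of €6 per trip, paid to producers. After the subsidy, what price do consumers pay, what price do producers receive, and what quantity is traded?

Consumers pay €72; producers receive €78; quantity = 280.

Inverting to Q(P) form: Qd = 640 − 5P; Qs = P + 202.
Before the subsidy: set 640 − 5P = P + 202 → P* = €73, Q* = 275.
With a per-unit subsidy paid to producers, each receives P + 6 per unit sold, so supply becomes Qs = (P + 6) + 202.
Solving gives Q = 280 with consumers paying €72 and producers receiving €78 (the €6 wedge).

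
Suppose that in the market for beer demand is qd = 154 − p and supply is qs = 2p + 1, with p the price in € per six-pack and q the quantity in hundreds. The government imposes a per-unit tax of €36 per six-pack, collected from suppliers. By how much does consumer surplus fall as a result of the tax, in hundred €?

Consumer surplus falls by €2184 hundred.

Without the tax, 154 − p = 2p + 1 gives 3p = 153, so p* = €51 and q* = 103.
With the tax collected from suppliers, supply shifts: qs = 2(p − 36) + 1.
Solving gives q = 79 with consumers paying €75 and suppliers receiving €39 (the €36 wedge).
ΔCS is the trapezoid between Q = 79 and Q = 103 of height €24: ½ · (103 + 79) · 24 = €2184.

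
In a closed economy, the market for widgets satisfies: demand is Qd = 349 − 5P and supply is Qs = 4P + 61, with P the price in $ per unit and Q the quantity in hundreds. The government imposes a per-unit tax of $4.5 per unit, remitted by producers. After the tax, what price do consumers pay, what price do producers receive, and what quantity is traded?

Consumers pay $34; producers receive $29.5; quantity = 179.

Without the tax, 349 − 5P = 4P + 61 gives 9P = 288, so P* = $32 and Q* = 189.
With the tax collected from producers, supply shifts: Qs = 4(P − 4.5) + 61.
New equilibrium: consumers pay $34, producers receive $29.5, Q = 179. (Wedge: Pb − Ps = 4.5.)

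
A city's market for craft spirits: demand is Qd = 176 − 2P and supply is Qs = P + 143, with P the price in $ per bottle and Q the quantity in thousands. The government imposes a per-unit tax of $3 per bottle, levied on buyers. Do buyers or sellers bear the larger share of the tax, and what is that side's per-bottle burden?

Without the tax, 176 − 2P = P + 143 gives 3P = 33, so P* = $11 and Q* = 154.
With the tax collected from buyers, demand (in seller-price terms) shifts: Qd = 176 − 2(P + 3).
New equilibrium: buyers pay $12, sellers receive $9, Q = 152. (Wedge: Pb − Ps = 3.)
Per-bottle burden: buyers $1, sellers $2.
Sellers take the larger share because supply is less price-elastic here (demand slope 2 vs supply slope 1).

Sellers bear the larger share: $2 per bottle.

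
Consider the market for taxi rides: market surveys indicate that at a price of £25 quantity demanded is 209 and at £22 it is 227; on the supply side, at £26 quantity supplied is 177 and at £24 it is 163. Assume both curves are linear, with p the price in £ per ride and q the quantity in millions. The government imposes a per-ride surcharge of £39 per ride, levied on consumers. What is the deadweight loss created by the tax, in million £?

Demand slope: (227 − 209)/(22 − 25) = -6, so qd = 359 − 6p.
Supply slope: (163 − 177)/(24 − 26) = 7, so qs = 7p − 5.
Before the tax: set 359 − 6p = 7p − 5 → p* = £28, q* = 191.
With the tax collected from consumers, demand (in seller-price terms) shifts: qd = 359 − 6(p + 39).
New equilibrium: consumers pay £49, suppliers receive £10, q = 65. (Wedge: pb − ps = 39.)
Quantity falls by |ΔQ| = |191 − 65| = 126.
DWL = ½ · t · |ΔQ| = ½ · 39 · 126 = £2457.

Deadweight loss = £2457 million.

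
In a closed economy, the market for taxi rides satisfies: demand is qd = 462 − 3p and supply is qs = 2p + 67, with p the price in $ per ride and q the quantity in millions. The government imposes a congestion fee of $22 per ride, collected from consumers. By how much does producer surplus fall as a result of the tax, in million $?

Without the tax, 462 − 3p = 2p + 67 gives 5p = 395, so p* = $79 and q* = 225.
With the tax collected from consumers, demand (in seller-price terms) shifts: qd = 462 − 3(p + 22).
Solving gives q = 198.6 with consumers paying $87.8 and producers receiving $65.8 (the $22 wedge).
ΔPS is the trapezoid between Q = 198.6 and Q = 225 of height $13.2: ½ · (225 + 198.6) · 13.2 = $2795.76.

Producer surplus falls by $2795.76 million.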